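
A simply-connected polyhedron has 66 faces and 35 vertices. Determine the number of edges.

Here V − E + F = 2.
E = V + F − (2) = 35 + 66 − (2) = 99.

99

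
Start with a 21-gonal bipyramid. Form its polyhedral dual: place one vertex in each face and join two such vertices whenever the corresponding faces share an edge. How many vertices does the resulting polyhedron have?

The base solid has V = 23, E = 63, F = 42.
The dual swaps V and F and preserves E: V′ = F = 42, E′ = E = 63, F′ = V = 23.

42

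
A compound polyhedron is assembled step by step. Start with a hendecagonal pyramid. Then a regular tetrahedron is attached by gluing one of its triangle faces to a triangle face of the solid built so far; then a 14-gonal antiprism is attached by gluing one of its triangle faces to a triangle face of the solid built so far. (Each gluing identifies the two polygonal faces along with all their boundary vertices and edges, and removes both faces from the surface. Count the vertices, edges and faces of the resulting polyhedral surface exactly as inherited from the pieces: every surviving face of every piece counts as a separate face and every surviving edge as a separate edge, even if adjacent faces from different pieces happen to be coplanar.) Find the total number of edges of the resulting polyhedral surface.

A hendecagonal pyramid: V=12, E=22, F=12.
Attach a regular tetrahedron (V=4, E=6, F=4) along a 3-gon: merge 3 vertices and 3 edges, delete both glued faces → V=13, E=25, F=14.
Attach a 14-gonal antiprism (V=28, E=56, F=30) along a 3-gon: merge 3 vertices and 3 edges, delete both glued faces → V=38, E=78, F=42.
Check: V − E + F = 38 − 78 + 42 = 2.

78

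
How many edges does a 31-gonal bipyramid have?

93

A bipyramid over an n-gon has 2n triangular faces and n + 2 vertices: V = 31 + 2 = 33, E = 3·31 = 93, F = 2·31 = 62.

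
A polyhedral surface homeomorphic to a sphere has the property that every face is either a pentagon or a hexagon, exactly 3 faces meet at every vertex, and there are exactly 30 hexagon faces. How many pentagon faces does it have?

12

Let x be the number of pentagons; then F = 30 + x.
Edge–face incidences: 2E = 6·30 + 5·x = 180 + 5x.
Every vertex has degree 3, so 3V = 2E.
Euler: V − E + F = 2 ⇒ (2E)/3 − E + (30 + x) = 2.
Multiply by 6: 2·(2E) − 3·(2E) + 6·(30 + x) = 12, i.e. 180 + 6x − (180 + 5x) = 12.
Collecting terms: x = 12.
Then 2E = 180 + 5·12 = 240, so E = 120, V = 2E/3 = 80, F = 30 + 12 = 42.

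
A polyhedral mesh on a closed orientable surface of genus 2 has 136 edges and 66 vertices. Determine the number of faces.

68

For a closed orientable surface of genus 2, χ = 2 − 2·2 = -2.
F = -2 − V + E = -2 − 66 + 136 = 68.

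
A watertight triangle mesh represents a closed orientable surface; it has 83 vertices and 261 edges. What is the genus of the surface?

Every face is a triangle and each edge borders two faces, so 3F = 2·261, giving F = 174.
χ = V − E + F = 83 − 261 + 174 = -4.
For a closed orientable surface χ = 2 − 2g, so g = (2 − (-4))/2 = 3.

3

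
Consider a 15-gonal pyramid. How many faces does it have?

A pyramid on an n-gon base has one n-gon and n triangles: V = 15 + 1 = 16, E = 2·15 = 30, F = 15 + 1 = 16.

16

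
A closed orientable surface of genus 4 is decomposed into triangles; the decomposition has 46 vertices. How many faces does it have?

104

χ = 2 − 2·4 = -6, and every face is a triangle so 3F = 2E.
V − E + F = -6 with E = 3F/2 gives 46 − (3/2 − 1)·F = -6, so F = 104 and E = 156.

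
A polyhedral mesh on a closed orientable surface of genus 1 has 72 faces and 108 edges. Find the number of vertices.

36

For a closed orientable surface of genus 1, χ = 2 − 2·1 = 0.
V = 0 + E − F = 0 + 108 − 72 = 36.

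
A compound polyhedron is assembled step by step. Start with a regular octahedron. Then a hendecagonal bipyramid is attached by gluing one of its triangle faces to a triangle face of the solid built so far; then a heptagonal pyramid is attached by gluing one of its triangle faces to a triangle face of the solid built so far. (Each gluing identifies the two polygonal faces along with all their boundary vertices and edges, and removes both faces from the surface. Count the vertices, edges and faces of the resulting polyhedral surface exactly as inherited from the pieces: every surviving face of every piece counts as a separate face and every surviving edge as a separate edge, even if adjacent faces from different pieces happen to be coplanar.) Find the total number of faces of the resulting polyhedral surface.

A regular octahedron: V=6, E=12, F=8.
Attach a hendecagonal bipyramid (V=13, E=33, F=22) along a 3-gon: merge 3 vertices and 3 edges, delete both glued faces → V=16, E=42, F=28.
Attach a heptagonal pyramid (V=8, E=14, F=8) along a 3-gon: merge 3 vertices and 3 edges, delete both glued faces → V=21, E=53, F=34.
Check: V − E + F = 21 − 53 + 34 = 2.

34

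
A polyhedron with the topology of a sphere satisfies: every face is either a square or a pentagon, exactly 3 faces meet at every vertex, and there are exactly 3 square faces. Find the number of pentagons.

Let x be the number of pentagons; then F = 3 + x.
Edge–face incidences: 2E = 4·3 + 5·x = 12 + 5x.
Every vertex has degree 3, so 3V = 2E.
Euler: V − E + F = 2 ⇒ (2E)/3 − E + (3 + x) = 2.
Multiply by 6: 2·(2E) − 3·(2E) + 6·(3 + x) = 12, i.e. 18 + 6x − (12 + 5x) = 12.
Collecting terms: x + 6 = 12, so x = 6.
Then 2E = 12 + 5·6 = 42, so E = 21, V = 2E/3 = 14, F = 3 + 6 = 9.

6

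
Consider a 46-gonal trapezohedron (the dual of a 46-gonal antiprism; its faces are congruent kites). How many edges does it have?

The n-trapezohedron (dual of the n-antiprism) has V = 2·46 + 2 = 94, E = 4·46 = 184, F = 2·46 = 92.

184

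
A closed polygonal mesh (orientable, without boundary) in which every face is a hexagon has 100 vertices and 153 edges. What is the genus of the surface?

Every face is a hexagon and each edge borders two faces, so 6F = 2·153, giving F = 51.
χ = V − E + F = 100 − 153 + 51 = -2.
For a closed orientable surface χ = 2 − 2g, so g = (2 − (-2))/2 = 2.

2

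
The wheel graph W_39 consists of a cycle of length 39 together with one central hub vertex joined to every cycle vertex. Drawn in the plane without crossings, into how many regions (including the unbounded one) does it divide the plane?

40

W_39 has V = 39 + 1 = 40 vertices and E = 2·39 = 78 edges.
By Euler's formula F = 2 − V + E = 2 − 40 + 78 = 40.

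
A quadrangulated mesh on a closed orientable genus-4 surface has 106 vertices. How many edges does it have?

χ = 2 − 2·4 = -6, and every face is a square so 4F = 2E.
V − E + F = -6 with E = 4F/2 gives 106 − (4/2 − 1)·F = -6, so F = 112 and E = 224.

224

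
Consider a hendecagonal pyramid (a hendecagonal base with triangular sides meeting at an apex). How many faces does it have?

12

A pyramid on an n-gon base has one n-gon and n triangles: V = 11 + 1 = 12, E = 2·11 = 22, F = 11 + 1 = 12.
Check: V − E + F = 12 − 22 + 12 = 2.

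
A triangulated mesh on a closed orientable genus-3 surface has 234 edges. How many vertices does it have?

74

χ = 2 − 2·3 = -4, and every face is a triangle so 3F = 2E.
F = 2E/3 = 156. Then V = -4 + E − F = -4 + 234 − 156 = 74.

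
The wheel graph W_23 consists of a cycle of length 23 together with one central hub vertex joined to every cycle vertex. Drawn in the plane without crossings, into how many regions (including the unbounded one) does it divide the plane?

24

W_23 has V = 23 + 1 = 24 vertices and E = 2·23 = 46 edges.
By Euler's formula F = 2 − V + E = 2 − 24 + 46 = 24.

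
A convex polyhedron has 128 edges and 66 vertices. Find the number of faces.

64

Here V − E + F = 2.
F = 2 − V + E = 2 − 66 + 128 = 64.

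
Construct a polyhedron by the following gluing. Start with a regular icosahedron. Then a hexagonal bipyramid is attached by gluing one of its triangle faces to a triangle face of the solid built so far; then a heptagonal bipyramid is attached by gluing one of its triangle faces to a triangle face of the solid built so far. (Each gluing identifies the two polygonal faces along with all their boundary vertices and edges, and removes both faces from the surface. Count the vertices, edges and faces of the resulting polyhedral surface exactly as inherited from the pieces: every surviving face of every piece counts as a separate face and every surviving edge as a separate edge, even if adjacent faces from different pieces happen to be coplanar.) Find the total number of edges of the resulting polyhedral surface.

63

A regular icosahedron: V=12, E=30, F=20.
Attach a hexagonal bipyramid (V=8, E=18, F=12) along a 3-gon: merge 3 vertices and 3 edges, delete both glued faces → V=17, E=45, F=30.
Attach a heptagonal bipyramid (V=9, E=21, F=14) along a 3-gon: merge 3 vertices and 3 edges, delete both glued faces → V=23, E=63, F=42.
Check: V − E + F = 23 − 63 + 42 = 2.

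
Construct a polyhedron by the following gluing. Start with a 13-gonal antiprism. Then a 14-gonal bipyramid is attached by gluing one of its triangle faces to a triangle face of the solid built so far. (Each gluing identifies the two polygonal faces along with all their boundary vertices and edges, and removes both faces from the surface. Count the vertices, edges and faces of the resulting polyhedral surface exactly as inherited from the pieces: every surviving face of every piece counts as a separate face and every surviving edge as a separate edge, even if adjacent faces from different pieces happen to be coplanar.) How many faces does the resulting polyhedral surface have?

A 13-gonal antiprism: V=26, E=52, F=28.
Attach a 14-gonal bipyramid (V=16, E=42, F=28) along a 3-gon: merge 3 vertices and 3 edges, delete both glued faces → V=39, E=91, F=54.
Check: V − E + F = 39 − 91 + 54 = 2.

54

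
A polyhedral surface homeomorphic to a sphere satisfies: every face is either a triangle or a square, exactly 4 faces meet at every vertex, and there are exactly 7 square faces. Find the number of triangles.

Let x be the number of triangles; then F = 7 + x.
Edge–face incidences: 2E = 4·7 + 3·x = 28 + 3x.
Every vertex has degree 4, so 4V = 2E.
Euler: V − E + F = 2 ⇒ (2E)/4 − E + (7 + x) = 2.
Multiply by 8: 2·(2E) − 4·(2E) + 8·(7 + x) = 16, i.e. 56 + 8x − 2·(28 + 3x) = 16.
Collecting terms: 2x = 16, so x = 8.
Then 2E = 28 + 3·8 = 52, so E = 26, V = 2E/4 = 13, F = 7 + 8 = 15.

8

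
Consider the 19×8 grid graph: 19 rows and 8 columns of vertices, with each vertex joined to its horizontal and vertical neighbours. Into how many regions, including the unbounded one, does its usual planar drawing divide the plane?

The grid has V = 19·8 = 152 vertices and E = 19·7 + 8·18 = 277 edges.
F = 2 − V + E = 2 − 152 + 277 = 127.

127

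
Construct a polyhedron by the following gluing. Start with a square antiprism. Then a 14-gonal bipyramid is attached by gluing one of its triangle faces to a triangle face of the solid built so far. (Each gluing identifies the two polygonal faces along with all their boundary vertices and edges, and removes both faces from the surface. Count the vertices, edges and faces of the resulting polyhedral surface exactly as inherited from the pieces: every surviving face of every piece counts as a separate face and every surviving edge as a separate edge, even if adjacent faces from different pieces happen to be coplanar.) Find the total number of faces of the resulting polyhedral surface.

A square antiprism: V=8, E=16, F=10.
Attach a 14-gonal bipyramid (V=16, E=42, F=28) along a 3-gon: merge 3 vertices and 3 edges, delete both glued faces → V=21, E=55, F=36.
Check: V − E + F = 21 − 55 + 36 = 2.

36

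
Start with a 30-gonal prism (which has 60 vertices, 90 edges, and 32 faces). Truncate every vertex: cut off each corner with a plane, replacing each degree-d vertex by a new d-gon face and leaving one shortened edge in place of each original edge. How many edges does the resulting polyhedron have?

Truncation replaces each original edge-end by a new vertex, so V′ = 2E = 180.
Each original edge survives, and each old vertex of degree d contributes d new edges; summing degrees gives Σd = 2E, so E′ = E + 2E = 3E = 270.
Each original face survives and each original vertex becomes one new face: F′ = F + V = 92.

270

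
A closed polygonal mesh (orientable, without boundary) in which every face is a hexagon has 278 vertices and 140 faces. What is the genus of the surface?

2

Every face is a hexagon, so 2E = 6·140 = 840, giving E = 420.
χ = V − E + F = 278 − 420 + 140 = -2.
For a closed orientable surface χ = 2 − 2g, so g = (2 − (-2))/2 = 2.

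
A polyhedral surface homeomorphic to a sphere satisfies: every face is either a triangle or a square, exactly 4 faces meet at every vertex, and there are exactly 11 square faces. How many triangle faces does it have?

Let x be the number of triangles; then F = 11 + x.
Edge–face incidences: 2E = 4·11 + 3·x = 44 + 3x.
Every vertex has degree 4, so 4V = 2E.
Euler: V − E + F = 2 ⇒ (2E)/4 − E + (11 + x) = 2.
Multiply by 8: 2·(2E) − 4·(2E) + 8·(11 + x) = 16, i.e. 88 + 8x − 2·(44 + 3x) = 16.
Collecting terms: 2x = 16, so x = 8.
Then 2E = 44 + 3·8 = 68, so E = 34, V = 2E/4 = 17, F = 11 + 8 = 19.

8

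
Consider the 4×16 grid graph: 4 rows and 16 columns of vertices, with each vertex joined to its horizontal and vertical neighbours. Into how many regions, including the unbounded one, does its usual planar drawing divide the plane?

The grid has V = 4·16 = 64 vertices and E = 4·15 + 16·3 = 108 edges.
F = 2 − V + E = 2 − 64 + 108 = 46.

46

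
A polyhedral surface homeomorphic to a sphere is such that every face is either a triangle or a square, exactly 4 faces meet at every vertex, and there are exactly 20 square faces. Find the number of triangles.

Let x be the number of triangles; then F = 20 + x.
Edge–face incidences: 2E = 4·20 + 3·x = 80 + 3x.
Every vertex has degree 4, so 4V = 2E.
Euler: V − E + F = 2 ⇒ (2E)/4 − E + (20 + x) = 2.
Multiply by 8: 2·(2E) − 4·(2E) + 8·(20 + x) = 16, i.e. 160 + 8x − 2·(80 + 3x) = 16.
Collecting terms: 2x = 16, so x = 8.
Then 2E = 80 + 3·8 = 104, so E = 52, V = 2E/4 = 26, F = 20 + 8 = 28.

8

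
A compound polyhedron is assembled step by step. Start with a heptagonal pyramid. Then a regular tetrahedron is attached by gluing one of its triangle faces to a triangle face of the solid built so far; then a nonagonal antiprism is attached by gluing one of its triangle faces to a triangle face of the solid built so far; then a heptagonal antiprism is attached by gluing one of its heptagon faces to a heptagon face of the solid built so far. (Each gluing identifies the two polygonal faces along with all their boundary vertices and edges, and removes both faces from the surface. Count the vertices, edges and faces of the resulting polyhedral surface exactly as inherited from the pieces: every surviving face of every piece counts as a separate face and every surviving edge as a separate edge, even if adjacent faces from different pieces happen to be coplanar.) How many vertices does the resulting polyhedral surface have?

A heptagonal pyramid: V=8, E=14, F=8.
Attach a regular tetrahedron (V=4, E=6, F=4) along a 3-gon: merge 3 vertices and 3 edges, delete both glued faces → V=9, E=17, F=10.
Attach a nonagonal antiprism (V=18, E=36, F=20) along a 3-gon: merge 3 vertices and 3 edges, delete both glued faces → V=24, E=50, F=28.
Attach a heptagonal antiprism (V=14, E=28, F=16) along a 7-gon: merge 7 vertices and 7 edges, delete both glued faces → V=31, E=71, F=42.
Check: V − E + F = 31 − 71 + 42 = 2.

31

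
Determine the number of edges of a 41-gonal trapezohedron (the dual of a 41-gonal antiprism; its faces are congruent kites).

The n-trapezohedron (dual of the n-antiprism) has V = 2·41 + 2 = 84, E = 4·41 = 164, F = 2·41 = 82.

164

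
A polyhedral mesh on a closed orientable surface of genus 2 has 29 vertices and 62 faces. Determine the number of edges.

93

For a closed orientable surface of genus 2, χ = 2 − 2·2 = -2.
E = V + F − (-2) = 29 + 62 − (-2) = 93.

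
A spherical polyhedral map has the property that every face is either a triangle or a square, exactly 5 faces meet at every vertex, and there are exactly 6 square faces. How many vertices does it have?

24

Let x be the number of triangles; then F = 6 + x.
Edge–face incidences: 2E = 4·6 + 3·x = 24 + 3x.
Every vertex has degree 5, so 5V = 2E.
Euler: V − E + F = 2 ⇒ (2E)/5 − E + (6 + x) = 2.
Multiply by 10: 2·(2E) − 5·(2E) + 10·(6 + x) = 20, i.e. 60 + 10x − 3·(24 + 3x) = 20.
Collecting terms: x − 12 = 20, so x = 32.
Then 2E = 24 + 3·32 = 120, so E = 60, V = 2E/5 = 24, F = 6 + 32 = 38.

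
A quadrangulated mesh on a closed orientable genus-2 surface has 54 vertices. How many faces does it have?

56

χ = 2 − 2·2 = -2, and every face is a square so 4F = 2E.
V − E + F = -2 with E = 4F/2 gives 54 − (4/2 − 1)·F = -2, so F = 56 and E = 112.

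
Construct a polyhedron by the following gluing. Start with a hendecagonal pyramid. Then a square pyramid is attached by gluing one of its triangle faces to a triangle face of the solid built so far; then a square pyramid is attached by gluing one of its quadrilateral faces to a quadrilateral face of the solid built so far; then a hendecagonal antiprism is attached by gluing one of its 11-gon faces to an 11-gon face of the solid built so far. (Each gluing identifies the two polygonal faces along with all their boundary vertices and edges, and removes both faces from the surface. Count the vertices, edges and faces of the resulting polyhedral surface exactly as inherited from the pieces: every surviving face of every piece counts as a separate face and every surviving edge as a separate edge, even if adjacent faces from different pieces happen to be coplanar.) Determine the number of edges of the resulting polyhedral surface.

A hendecagonal pyramid: V=12, E=22, F=12.
Attach a square pyramid (V=5, E=8, F=5) along a 3-gon: merge 3 vertices and 3 edges, delete both glued faces → V=14, E=27, F=15.
Attach a square pyramid (V=5, E=8, F=5) along a 4-gon: merge 4 vertices and 4 edges, delete both glued faces → V=15, E=31, F=18.
Attach a hendecagonal antiprism (V=22, E=44, F=24) along an 11-gon: merge 11 vertices and 11 edges, delete both glued faces → V=26, E=64, F=40.
Check: V − E + F = 26 − 64 + 40 = 2.

64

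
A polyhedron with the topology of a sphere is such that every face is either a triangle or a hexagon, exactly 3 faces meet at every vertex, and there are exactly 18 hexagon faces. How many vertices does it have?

Let x be the number of triangles; then F = 18 + x.
Edge–face incidences: 2E = 6·18 + 3·x = 108 + 3x.
Every vertex has degree 3, so 3V = 2E.
Euler: V − E + F = 2 ⇒ (2E)/3 − E + (18 + x) = 2.
Multiply by 6: 2·(2E) − 3·(2E) + 6·(18 + x) = 12, i.e. 108 + 6x − (108 + 3x) = 12.
Collecting terms: 3x = 12, so x = 4.
Then 2E = 108 + 3·4 = 120, so E = 60, V = 2E/3 = 40, F = 18 + 4 = 22.

40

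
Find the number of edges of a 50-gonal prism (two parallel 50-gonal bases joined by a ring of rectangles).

150

A prism on an n-gon has two n-gon bases and n rectangular sides: V = 2·50 = 100, E = 3·50 = 150, F = 50 + 2 = 52.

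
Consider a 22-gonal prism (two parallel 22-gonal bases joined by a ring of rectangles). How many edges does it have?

66

A prism on an n-gon has two n-gon bases and n rectangular sides: V = 2·22 = 44, E = 3·22 = 66, F = 22 + 2 = 24.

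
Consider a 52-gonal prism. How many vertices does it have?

104

A prism on an n-gon has two n-gon bases and n rectangular sides: V = 2·52 = 104, E = 3·52 = 156, F = 52 + 2 = 54.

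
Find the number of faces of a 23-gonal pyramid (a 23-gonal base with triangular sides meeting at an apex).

24

A pyramid on an n-gon base has one n-gon and n triangles: V = 23 + 1 = 24, E = 2·23 = 46, F = 23 + 1 = 24.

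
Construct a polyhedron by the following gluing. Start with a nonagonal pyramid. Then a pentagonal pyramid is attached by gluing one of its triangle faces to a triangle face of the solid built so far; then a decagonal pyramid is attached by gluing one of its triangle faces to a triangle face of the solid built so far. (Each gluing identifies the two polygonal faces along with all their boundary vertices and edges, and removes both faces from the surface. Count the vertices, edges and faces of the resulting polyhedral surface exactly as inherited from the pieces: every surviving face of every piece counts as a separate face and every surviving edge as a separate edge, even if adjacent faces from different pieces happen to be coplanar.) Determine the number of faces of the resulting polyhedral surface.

23

A nonagonal pyramid: V=10, E=18, F=10.
Attach a pentagonal pyramid (V=6, E=10, F=6) along a 3-gon: merge 3 vertices and 3 edges, delete both glued faces → V=13, E=25, F=14.
Attach a decagonal pyramid (V=11, E=20, F=11) along a 3-gon: merge 3 vertices and 3 edges, delete both glued faces → V=21, E=42, F=23.
Check: V − E + F = 21 − 42 + 23 = 2.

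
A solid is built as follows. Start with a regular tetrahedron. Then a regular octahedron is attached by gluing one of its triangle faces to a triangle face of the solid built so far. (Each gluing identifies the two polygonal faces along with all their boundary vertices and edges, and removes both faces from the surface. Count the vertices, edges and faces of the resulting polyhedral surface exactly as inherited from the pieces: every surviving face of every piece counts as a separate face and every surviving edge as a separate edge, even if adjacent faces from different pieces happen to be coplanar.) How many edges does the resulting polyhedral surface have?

A regular tetrahedron: V=4, E=6, F=4.
Attach a regular octahedron (V=6, E=12, F=8) along a 3-gon: merge 3 vertices and 3 edges, delete both glued faces → V=7, E=15, F=10.
Check: V − E + F = 7 − 15 + 10 = 2.

15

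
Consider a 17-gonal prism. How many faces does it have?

19

A prism on an n-gon has two n-gon bases and n rectangular sides: V = 2·17 = 34, E = 3·17 = 51, F = 17 + 2 = 19.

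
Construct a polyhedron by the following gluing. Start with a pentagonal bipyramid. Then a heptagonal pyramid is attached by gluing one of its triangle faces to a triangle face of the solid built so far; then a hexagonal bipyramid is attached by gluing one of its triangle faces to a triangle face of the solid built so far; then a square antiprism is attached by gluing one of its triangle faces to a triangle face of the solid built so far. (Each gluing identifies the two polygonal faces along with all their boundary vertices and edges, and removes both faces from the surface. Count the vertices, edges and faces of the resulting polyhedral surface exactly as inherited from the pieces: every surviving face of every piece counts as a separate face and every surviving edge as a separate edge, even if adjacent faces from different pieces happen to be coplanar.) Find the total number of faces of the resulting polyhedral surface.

A pentagonal bipyramid: V=7, E=15, F=10.
Attach a heptagonal pyramid (V=8, E=14, F=8) along a 3-gon: merge 3 vertices and 3 edges, delete both glued faces → V=12, E=26, F=16.
Attach a hexagonal bipyramid (V=8, E=18, F=12) along a 3-gon: merge 3 vertices and 3 edges, delete both glued faces → V=17, E=41, F=26.
Attach a square antiprism (V=8, E=16, F=10) along a 3-gon: merge 3 vertices and 3 edges, delete both glued faces → V=22, E=54, F=34.
Check: V − E + F = 22 − 54 + 34 = 2.

34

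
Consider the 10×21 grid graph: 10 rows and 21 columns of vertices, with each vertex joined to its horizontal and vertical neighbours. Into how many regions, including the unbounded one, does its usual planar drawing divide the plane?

The grid has V = 10·21 = 210 vertices and E = 10·20 + 21·9 = 389 edges.
F = 2 − V + E = 2 − 210 + 389 = 181.

181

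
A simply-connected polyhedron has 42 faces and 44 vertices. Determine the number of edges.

Here V − E + F = 2.
E = V + F − (2) = 44 + 42 − (2) = 84.

84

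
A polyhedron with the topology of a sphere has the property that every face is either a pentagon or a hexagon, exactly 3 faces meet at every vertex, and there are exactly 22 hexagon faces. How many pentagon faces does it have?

12

Let x be the number of pentagons; then F = 22 + x.
Edge–face incidences: 2E = 6·22 + 5·x = 132 + 5x.
Every vertex has degree 3, so 3V = 2E.
Euler: V − E + F = 2 ⇒ (2E)/3 − E + (22 + x) = 2.
Multiply by 6: 2·(2E) − 3·(2E) + 6·(22 + x) = 12, i.e. 132 + 6x − (132 + 5x) = 12.
Collecting terms: x = 12.
Then 2E = 132 + 5·12 = 192, so E = 96, V = 2E/3 = 64, F = 22 + 12 = 34.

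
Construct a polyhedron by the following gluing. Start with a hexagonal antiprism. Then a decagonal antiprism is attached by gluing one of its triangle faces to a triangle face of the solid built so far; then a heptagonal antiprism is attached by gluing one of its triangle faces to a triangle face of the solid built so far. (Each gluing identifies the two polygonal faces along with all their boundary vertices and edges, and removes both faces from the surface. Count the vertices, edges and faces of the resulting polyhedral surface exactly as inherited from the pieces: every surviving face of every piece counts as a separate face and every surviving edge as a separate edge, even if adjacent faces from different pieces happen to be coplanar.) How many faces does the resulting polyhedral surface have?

48

A hexagonal antiprism: V=12, E=24, F=14.
Attach a decagonal antiprism (V=20, E=40, F=22) along a 3-gon: merge 3 vertices and 3 edges, delete both glued faces → V=29, E=61, F=34.
Attach a heptagonal antiprism (V=14, E=28, F=16) along a 3-gon: merge 3 vertices and 3 edges, delete both glued faces → V=40, E=86, F=48.
Check: V − E + F = 40 − 86 + 48 = 2.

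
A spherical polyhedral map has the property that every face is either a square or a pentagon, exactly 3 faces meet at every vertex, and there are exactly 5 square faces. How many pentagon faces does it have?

Let x be the number of pentagons; then F = 5 + x.
Edge–face incidences: 2E = 4·5 + 5·x = 20 + 5x.
Every vertex has degree 3, so 3V = 2E.
Euler: V − E + F = 2 ⇒ (2E)/3 − E + (5 + x) = 2.
Multiply by 6: 2·(2E) − 3·(2E) + 6·(5 + x) = 12, i.e. 30 + 6x − (20 + 5x) = 12.
Collecting terms: x + 10 = 12, so x = 2.
Then 2E = 20 + 5·2 = 30, so E = 15, V = 2E/3 = 10, F = 5 + 2 = 7.

2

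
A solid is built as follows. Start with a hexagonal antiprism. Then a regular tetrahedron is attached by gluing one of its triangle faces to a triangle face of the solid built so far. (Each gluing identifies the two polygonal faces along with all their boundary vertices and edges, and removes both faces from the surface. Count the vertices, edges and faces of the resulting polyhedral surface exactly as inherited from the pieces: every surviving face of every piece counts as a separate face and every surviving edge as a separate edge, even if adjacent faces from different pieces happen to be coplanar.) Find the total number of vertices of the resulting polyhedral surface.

A hexagonal antiprism: V=12, E=24, F=14.
Attach a regular tetrahedron (V=4, E=6, F=4) along a 3-gon: merge 3 vertices and 3 edges, delete both glued faces → V=13, E=27, F=16.
Check: V − E + F = 13 − 27 + 16 = 2.

13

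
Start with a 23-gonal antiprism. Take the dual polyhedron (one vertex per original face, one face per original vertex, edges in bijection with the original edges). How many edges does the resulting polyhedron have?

The base solid has V = 46, E = 92, F = 48.
The dual swaps V and F and preserves E: V′ = F = 48, E′ = E = 92, F′ = V = 46.

92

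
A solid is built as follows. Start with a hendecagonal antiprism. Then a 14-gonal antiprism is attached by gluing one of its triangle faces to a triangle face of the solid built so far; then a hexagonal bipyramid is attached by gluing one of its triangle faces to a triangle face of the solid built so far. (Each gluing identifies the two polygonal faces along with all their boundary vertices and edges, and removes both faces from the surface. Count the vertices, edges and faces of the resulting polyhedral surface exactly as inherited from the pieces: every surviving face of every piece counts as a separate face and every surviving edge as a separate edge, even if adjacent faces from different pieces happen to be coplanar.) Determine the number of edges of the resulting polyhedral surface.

A hendecagonal antiprism: V=22, E=44, F=24.
Attach a 14-gonal antiprism (V=28, E=56, F=30) along a 3-gon: merge 3 vertices and 3 edges, delete both glued faces → V=47, E=97, F=52.
Attach a hexagonal bipyramid (V=8, E=18, F=12) along a 3-gon: merge 3 vertices and 3 edges, delete both glued faces → V=52, E=112, F=62.
Check: V − E + F = 52 − 112 + 62 = 2.

112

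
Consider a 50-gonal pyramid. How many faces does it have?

A pyramid on an n-gon base has one n-gon and n triangles: V = 50 + 1 = 51, E = 2·50 = 100, F = 50 + 1 = 51.

51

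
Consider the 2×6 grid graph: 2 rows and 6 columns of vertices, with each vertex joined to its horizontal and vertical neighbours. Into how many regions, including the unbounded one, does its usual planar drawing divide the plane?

The grid has V = 2·6 = 12 vertices and E = 2·5 + 6·1 = 16 edges.
F = 2 − V + E = 2 − 12 + 16 = 6.

6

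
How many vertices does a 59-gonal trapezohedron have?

120

The n-trapezohedron (dual of the n-antiprism) has V = 2·59 + 2 = 120, E = 4·59 = 236, F = 2·59 = 118.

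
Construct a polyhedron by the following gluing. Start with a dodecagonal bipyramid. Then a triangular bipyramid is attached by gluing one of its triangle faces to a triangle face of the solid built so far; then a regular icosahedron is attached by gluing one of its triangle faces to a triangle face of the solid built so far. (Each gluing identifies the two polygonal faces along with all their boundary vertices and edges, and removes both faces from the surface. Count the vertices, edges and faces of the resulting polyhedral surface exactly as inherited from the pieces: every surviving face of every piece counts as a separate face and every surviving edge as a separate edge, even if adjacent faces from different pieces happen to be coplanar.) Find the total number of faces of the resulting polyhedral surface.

46

A dodecagonal bipyramid: V=14, E=36, F=24.
Attach a triangular bipyramid (V=5, E=9, F=6) along a 3-gon: merge 3 vertices and 3 edges, delete both glued faces → V=16, E=42, F=28.
Attach a regular icosahedron (V=12, E=30, F=20) along a 3-gon: merge 3 vertices and 3 edges, delete both glued faces → V=25, E=69, F=46.
Check: V − E + F = 25 − 69 + 46 = 2.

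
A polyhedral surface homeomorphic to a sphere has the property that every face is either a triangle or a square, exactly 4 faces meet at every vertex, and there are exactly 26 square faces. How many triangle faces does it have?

Let x be the number of triangles; then F = 26 + x.
Edge–face incidences: 2E = 4·26 + 3·x = 104 + 3x.
Every vertex has degree 4, so 4V = 2E.
Euler: V − E + F = 2 ⇒ (2E)/4 − E + (26 + x) = 2.
Multiply by 8: 2·(2E) − 4·(2E) + 8·(26 + x) = 16, i.e. 208 + 8x − 2·(104 + 3x) = 16.
Collecting terms: 2x = 16, so x = 8.
Then 2E = 104 + 3·8 = 128, so E = 64, V = 2E/4 = 32, F = 26 + 8 = 34.

8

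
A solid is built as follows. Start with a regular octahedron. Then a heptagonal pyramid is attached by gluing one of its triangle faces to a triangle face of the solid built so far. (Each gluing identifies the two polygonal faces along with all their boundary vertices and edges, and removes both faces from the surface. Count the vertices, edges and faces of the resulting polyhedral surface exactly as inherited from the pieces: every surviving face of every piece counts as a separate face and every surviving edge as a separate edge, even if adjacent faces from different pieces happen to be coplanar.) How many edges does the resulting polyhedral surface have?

23

A regular octahedron: V=6, E=12, F=8.
Attach a heptagonal pyramid (V=8, E=14, F=8) along a 3-gon: merge 3 vertices and 3 edges, delete both glued faces → V=11, E=23, F=14.
Check: V − E + F = 11 − 23 + 14 = 2.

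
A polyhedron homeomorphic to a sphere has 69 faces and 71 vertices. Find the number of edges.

138

Here V − E + F = 2.
E = V + F − (2) = 71 + 69 − (2) = 138.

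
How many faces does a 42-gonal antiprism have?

86

An antiprism on an n-gon has two n-gon caps and 2n triangles: V = 2·42 = 84, E = 4·42 = 168, F = 2·42 + 2 = 86.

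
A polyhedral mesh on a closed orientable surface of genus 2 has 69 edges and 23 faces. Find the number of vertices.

For a closed orientable surface of genus 2, χ = 2 − 2·2 = -2.
V = -2 + E − F = -2 + 69 − 23 = 44.

44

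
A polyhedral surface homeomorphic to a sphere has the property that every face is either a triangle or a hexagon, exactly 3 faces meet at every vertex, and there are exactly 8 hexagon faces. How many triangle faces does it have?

Let x be the number of triangles; then F = 8 + x.
Edge–face incidences: 2E = 6·8 + 3·x = 48 + 3x.
Every vertex has degree 3, so 3V = 2E.
Euler: V − E + F = 2 ⇒ (2E)/3 − E + (8 + x) = 2.
Multiply by 6: 2·(2E) − 3·(2E) + 6·(8 + x) = 12, i.e. 48 + 6x − (48 + 3x) = 12.
Collecting terms: 3x = 12, so x = 4.
Then 2E = 48 + 3·4 = 60, so E = 30, V = 2E/3 = 20, F = 8 + 4 = 12.

4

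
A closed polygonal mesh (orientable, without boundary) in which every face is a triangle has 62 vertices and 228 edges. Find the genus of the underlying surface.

Every face is a triangle and each edge borders two faces, so 3F = 2·228, giving F = 152.
χ = V − E + F = 62 − 228 + 152 = -14.
For a closed orientable surface χ = 2 − 2g, so g = (2 − (-14))/2 = 8.

8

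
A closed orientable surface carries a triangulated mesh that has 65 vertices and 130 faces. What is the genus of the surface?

1

Every face is a triangle, so 2E = 3·130 = 390, giving E = 195.
χ = V − E + F = 65 − 195 + 130 = 0.
For a closed orientable surface χ = 2 − 2g, so g = (2 − (0))/2 = 1.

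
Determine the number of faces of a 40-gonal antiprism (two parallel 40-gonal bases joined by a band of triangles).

An antiprism on an n-gon has two n-gon caps and 2n triangles: V = 2·40 = 80, E = 4·40 = 160, F = 2·40 + 2 = 82.

82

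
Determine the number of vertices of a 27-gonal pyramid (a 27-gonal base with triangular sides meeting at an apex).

A pyramid on an n-gon base has one n-gon and n triangles: V = 27 + 1 = 28, E = 2·27 = 54, F = 27 + 1 = 28.
Check: V − E + F = 28 − 54 + 28 = 2.

28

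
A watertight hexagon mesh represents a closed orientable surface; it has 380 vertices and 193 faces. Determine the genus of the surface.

4

Every face is a hexagon, so 2E = 6·193 = 1158, giving E = 579.
χ = V − E + F = 380 − 579 + 193 = -6.
For a closed orientable surface χ = 2 − 2g, so g = (2 − (-6))/2 = 4.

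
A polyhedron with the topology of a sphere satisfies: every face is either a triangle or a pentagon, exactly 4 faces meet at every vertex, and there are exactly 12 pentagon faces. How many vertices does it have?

30

Let x be the number of triangles; then F = 12 + x.
Edge–face incidences: 2E = 5·12 + 3·x = 60 + 3x.
Every vertex has degree 4, so 4V = 2E.
Euler: V − E + F = 2 ⇒ (2E)/4 − E + (12 + x) = 2.
Multiply by 8: 2·(2E) − 4·(2E) + 8·(12 + x) = 16, i.e. 96 + 8x − 2·(60 + 3x) = 16.
Collecting terms: 2x − 24 = 16, so 2x = 40, so x = 20.
Then 2E = 60 + 3·20 = 120, so E = 60, V = 2E/4 = 30, F = 12 + 20 = 32.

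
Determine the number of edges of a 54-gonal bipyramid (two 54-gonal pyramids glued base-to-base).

A bipyramid over an n-gon has 2n triangular faces and n + 2 vertices: V = 54 + 2 = 56, E = 3·54 = 162, F = 2·54 = 108.

162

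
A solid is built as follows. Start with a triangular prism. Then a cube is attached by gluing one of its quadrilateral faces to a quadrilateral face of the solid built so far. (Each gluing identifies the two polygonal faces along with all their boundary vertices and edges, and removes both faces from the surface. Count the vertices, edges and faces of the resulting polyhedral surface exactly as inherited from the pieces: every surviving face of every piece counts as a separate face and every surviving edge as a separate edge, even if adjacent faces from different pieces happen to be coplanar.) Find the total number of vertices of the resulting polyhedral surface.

10

A triangular prism: V=6, E=9, F=5.
Attach a cube (V=8, E=12, F=6) along a 4-gon: merge 4 vertices and 4 edges, delete both glued faces → V=10, E=17, F=9.
Check: V − E + F = 10 − 17 + 9 = 2.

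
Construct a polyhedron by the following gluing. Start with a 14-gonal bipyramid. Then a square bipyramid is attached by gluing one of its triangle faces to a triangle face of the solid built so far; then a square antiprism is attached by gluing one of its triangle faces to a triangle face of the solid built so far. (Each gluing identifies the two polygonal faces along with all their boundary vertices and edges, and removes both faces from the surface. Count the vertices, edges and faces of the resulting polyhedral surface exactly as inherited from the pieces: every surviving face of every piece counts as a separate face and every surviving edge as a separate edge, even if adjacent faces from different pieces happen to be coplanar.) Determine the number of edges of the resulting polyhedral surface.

A 14-gonal bipyramid: V=16, E=42, F=28.
Attach a square bipyramid (V=6, E=12, F=8) along a 3-gon: merge 3 vertices and 3 edges, delete both glued faces → V=19, E=51, F=34.
Attach a square antiprism (V=8, E=16, F=10) along a 3-gon: merge 3 vertices and 3 edges, delete both glued faces → V=24, E=64, F=42.
Check: V − E + F = 24 − 64 + 42 = 2.

64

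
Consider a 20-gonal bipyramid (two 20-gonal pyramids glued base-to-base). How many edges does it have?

A bipyramid over an n-gon has 2n triangular faces and n + 2 vertices: V = 20 + 2 = 22, E = 3·20 = 60, F = 2·20 = 40.

60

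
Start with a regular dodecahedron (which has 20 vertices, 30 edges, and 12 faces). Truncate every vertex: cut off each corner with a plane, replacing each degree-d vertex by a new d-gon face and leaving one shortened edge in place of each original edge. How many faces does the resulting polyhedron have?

32

Truncation replaces each original edge-end by a new vertex, so V′ = 2E = 60.
Each original edge survives, and each old vertex of degree d contributes d new edges; summing degrees gives Σd = 2E, so E′ = E + 2E = 3E = 90.
Each original face survives and each original vertex becomes one new face: F′ = F + V = 32.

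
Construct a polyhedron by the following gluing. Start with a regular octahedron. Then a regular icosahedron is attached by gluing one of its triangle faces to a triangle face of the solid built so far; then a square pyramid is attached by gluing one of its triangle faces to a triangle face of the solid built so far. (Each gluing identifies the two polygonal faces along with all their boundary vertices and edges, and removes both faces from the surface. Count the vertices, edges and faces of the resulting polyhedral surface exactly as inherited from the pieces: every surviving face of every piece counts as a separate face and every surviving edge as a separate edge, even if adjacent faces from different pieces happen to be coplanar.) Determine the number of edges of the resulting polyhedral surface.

A regular octahedron: V=6, E=12, F=8.
Attach a regular icosahedron (V=12, E=30, F=20) along a 3-gon: merge 3 vertices and 3 edges, delete both glued faces → V=15, E=39, F=26.
Attach a square pyramid (V=5, E=8, F=5) along a 3-gon: merge 3 vertices and 3 edges, delete both glued faces → V=17, E=44, F=29.
Check: V − E + F = 17 − 44 + 29 = 2.

44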